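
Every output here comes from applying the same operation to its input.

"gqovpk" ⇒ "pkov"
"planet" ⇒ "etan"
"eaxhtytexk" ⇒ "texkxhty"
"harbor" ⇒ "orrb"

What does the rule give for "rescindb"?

In each case the input is transformed by: delete the first 2 characters, then swap the front and back halves of the string.
On "rescindb": the first step gives "scindb", and the second then gives "ndbsci".
(Check on "planet": → "anet" → "etan" ✓)

ndbsci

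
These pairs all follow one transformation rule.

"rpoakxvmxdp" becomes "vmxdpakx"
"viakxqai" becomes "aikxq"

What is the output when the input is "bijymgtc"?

Each output is the input with this applied: delete the first 3 characters, then move the first 3 characters to the end (rotate left by 3).
On "bijymgtc": the first step gives "ymgtc", and the second then gives "tcymg".

tcymg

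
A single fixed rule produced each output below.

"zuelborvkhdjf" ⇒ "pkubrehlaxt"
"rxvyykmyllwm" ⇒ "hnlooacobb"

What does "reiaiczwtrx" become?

huyqyspmj

Rule — shift every letter 10 places backward in the alphabet (wrapping around), then delete the last 2 characters.
For "reiaiczwtrx", step one produces "huyqyspmjhn"; step two turns that into "huyqyspmj".
(Check on "rxvyykmyllwm": → "hnlooacobbmc" → "hnlooacobb" ✓)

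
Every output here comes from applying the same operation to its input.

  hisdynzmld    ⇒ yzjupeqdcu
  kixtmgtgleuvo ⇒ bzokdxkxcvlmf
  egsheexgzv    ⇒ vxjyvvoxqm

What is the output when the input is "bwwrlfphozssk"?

snnicwgyfqjjb

Each output is the input with this applied: shift every letter 9 places backward in the alphabet (wrapping around).
Doing the same to "bwwrlfphozssk": "snnicwgyfqjjb".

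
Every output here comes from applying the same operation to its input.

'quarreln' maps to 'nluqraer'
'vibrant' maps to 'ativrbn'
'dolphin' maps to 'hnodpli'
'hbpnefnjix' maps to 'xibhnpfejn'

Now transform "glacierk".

What's happening: swap each adjacent pair of characters (1↔2, 3↔4, ...), then move the last 2 characters to the front (rotate right by 2).
Starting from "glacierk": after the first operation, "lgcaeikr"; after the second, "krlgcaei".

krlgcaei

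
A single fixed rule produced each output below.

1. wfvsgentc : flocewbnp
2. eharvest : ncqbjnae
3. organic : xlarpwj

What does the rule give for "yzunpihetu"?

hdicdnwqyr

Looking at the pairs, the operation is to shift every letter 9 places forward in the alphabet (wrapping around), then take characters alternately from the front and the back (1st, last, 2nd, 2nd-last, ...).
"yzunpihetu" → "hidwyrqncd" → "hdicdnwqyr".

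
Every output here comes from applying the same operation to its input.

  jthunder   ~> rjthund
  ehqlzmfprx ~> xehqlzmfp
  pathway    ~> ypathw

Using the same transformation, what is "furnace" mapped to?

Looking at the pairs, the operation is to move the last 2 characters to the front (rotate right by 2), then delete the first character.
Working it through for "furnace": intermediate "cefurna", final "efurna".

efurna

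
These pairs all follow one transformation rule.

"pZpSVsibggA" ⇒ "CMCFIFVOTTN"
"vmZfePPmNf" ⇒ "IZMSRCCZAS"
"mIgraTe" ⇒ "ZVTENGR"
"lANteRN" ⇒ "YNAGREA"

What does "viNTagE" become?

IVAGNTR

What's happening: shift every letter 13 places forward in the alphabet (wrapping around) — i.e. ROT13, then convert every letter to uppercase.
"viNTagE" → "ivAGntR" → "IVAGNTR".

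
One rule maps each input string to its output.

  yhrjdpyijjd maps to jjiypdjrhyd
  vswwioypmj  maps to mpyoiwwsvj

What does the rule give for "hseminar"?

animeshr

What's happening: reverse the string, then move the first character to the end.
"hseminar" → "ranimesh" → "animeshr".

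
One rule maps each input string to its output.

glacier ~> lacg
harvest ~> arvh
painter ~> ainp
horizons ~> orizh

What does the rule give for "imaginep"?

magii

Rule — delete the last 3 characters, then move the first character to the end.
Starting from "imaginep": after the first operation, "imagi"; after the second, "magii".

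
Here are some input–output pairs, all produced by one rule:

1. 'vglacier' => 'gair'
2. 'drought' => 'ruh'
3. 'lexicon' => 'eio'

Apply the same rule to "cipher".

ihr

Each output is the input with this applied: keep every other character starting from the second (positions 2nd, 4th, 6th, ...).
Applying that to "cipher" gives "ihr".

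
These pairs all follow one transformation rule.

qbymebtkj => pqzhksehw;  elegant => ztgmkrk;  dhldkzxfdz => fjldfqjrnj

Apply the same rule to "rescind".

jtoiykx

In each case the input is transformed by: shift every letter 6 places forward in the alphabet (wrapping around), then reverse the string.
Doing the same to "rescind": "jtoiykx".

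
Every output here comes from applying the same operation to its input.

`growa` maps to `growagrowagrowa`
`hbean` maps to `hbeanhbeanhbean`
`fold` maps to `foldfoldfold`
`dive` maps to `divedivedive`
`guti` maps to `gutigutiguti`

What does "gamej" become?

gamejgamejgamej

The transformation: write the whole string 3 times in a row.
For "gamej" the result is "gamejgamejgamej".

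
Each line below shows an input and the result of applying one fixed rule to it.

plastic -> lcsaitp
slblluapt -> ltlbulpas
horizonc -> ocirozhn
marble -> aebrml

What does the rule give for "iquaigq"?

qqaugii

The rule is to swap the first and last characters, then swap each adjacent pair of characters (1↔2, 3↔4, ...).
Doing the same to "iquaigq": "qqaugii".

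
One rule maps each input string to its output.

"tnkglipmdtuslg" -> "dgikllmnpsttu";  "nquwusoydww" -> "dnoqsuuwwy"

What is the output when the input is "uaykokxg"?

akkouxy

What's happening: delete the last character, then sort the characters into alphabetical order.
Working it through for "uaykokxg": intermediate "uaykokx", final "akkouxy".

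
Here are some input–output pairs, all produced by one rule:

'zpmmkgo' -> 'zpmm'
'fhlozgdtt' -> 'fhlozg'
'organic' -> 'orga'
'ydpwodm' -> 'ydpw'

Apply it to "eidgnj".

eid

Looking at the pairs, the operation is to delete the last 3 characters.
"eidgnj" → "eid".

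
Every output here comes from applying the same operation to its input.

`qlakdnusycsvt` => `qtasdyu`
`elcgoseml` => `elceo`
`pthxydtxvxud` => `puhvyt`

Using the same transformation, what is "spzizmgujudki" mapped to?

sizdzjg

The transformation: keep every other character starting from the first (positions 1st, 3rd, 5th, ...), then take characters alternately from the front and the back (1st, last, 2nd, 2nd-last, ...).
"spzizmgujudki" → "szzgjdi" → "sizdzjg".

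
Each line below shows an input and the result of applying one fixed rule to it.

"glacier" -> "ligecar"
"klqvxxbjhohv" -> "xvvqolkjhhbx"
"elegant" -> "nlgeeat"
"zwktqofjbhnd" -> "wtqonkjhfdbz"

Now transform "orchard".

rohdcar

The rule is to sort the characters into reverse alphabetical order, then move the first character to the end.
"orchard" → "rrohdca" → "rohdcar".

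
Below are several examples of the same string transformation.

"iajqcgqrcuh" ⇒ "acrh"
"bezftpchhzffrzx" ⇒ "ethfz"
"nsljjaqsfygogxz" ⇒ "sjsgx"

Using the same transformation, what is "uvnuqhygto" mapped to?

Looking at the pairs, the operation is to keep one character in every 3, starting at position 2 (positions 2nd, 5th, 8th, ...).
For "uvnuqhygto" the result is "vqg".

vqg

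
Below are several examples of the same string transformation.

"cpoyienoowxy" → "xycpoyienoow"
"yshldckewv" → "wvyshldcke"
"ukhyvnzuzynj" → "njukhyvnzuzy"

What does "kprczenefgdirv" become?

rvkprczenefgdi

Each output is the input with this applied: move the last 2 characters to the front (rotate right by 2).
Doing the same to "kprczenefgdirv": "rvkprczenefgdi".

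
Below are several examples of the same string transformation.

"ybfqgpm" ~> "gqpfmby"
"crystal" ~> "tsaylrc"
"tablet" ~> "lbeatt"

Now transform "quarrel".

Looking at the pairs, the operation is to move the last 3 characters to the front (rotate right by 3), then take characters alternately from the front and the back (1st, last, 2nd, 2nd-last, ...).
For "quarrel", step one produces "relquar"; step two turns that into "rrealuq".
(Check on "tablet": → "lettab" → "lbeatt" ✓)

rrealuq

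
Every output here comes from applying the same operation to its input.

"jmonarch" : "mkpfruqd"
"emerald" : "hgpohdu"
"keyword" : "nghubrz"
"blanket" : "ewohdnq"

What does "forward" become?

igruudz

Each output is the input with this applied: shift every letter 3 places forward in the alphabet (wrapping around), then take characters alternately from the front and the back (1st, last, 2nd, 2nd-last, ...).
For "forward", step one produces "iruzdug"; step two turns that into "igruudz".
(Check on "jmonarch": → "mprqdufk" → "mkpfruqd" ✓)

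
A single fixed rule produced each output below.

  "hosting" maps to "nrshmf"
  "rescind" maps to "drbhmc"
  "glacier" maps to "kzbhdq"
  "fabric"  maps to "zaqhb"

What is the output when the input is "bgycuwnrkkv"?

Looking at the pairs, the operation is to shift every letter 1 place backward in the alphabet (wrapping around), then delete the first character.
On "bgycuwnrkkv": the first step gives "afxbtvmqjju", and the second then gives "fxbtvmqjju".
(Check on "fabric": → "ezaqhb" → "zaqhb" ✓)

fxbtvmqjju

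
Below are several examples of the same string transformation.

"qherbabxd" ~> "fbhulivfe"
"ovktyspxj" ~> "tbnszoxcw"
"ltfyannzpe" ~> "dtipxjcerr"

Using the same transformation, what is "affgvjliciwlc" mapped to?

apgejjkznpmgm

The rule is to shift every letter 4 places forward in the alphabet (wrapping around), then move the last 3 characters to the front (rotate right by 3).
On "affgvjliciwlc": the first step gives "ejjkznpmgmapg", and the second then gives "apgejjkznpmgm".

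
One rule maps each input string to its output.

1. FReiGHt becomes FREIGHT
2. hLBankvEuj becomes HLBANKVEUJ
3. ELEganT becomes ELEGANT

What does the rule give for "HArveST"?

HARVEST

The rule is to convert every letter to uppercase.
Doing the same to "HArveST": "HARVEST".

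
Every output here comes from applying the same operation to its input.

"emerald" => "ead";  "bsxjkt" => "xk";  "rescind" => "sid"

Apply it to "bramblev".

The rule is to delete the first character, then keep every other character starting from the second (positions 2nd, 4th, 6th, ...).
Doing the same to "bramblev": "abe".

abe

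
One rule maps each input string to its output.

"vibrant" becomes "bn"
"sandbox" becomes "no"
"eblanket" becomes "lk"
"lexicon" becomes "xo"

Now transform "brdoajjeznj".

djz

Looking at the pairs, the operation is to keep one character in every 3, starting at position 3 (positions 3rd, 6th, 9th, ...).
For "brdoajjeznj" the result is "djz".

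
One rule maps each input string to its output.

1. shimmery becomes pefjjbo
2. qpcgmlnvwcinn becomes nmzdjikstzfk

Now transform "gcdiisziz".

The transformation: delete the last character, then shift every letter 3 places backward in the alphabet (wrapping around).
On "gcdiisziz": the first step gives "gcdiiszi", and the second then gives "dzaffpwf".

dzaffpwf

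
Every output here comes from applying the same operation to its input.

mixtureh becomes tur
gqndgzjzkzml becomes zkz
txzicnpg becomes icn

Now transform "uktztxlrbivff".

biv

The pattern: move the last 2 characters to the front (rotate right by 2), then keep only the last 3 characters.
Starting from "uktztxlrbivff": after the first operation, "ffuktztxlrbiv"; after the second, "biv".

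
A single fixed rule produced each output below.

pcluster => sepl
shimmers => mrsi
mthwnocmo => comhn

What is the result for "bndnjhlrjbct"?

Looking at the pairs, the operation is to keep every other character starting from the first (positions 1st, 3rd, 5th, ...), then move the last 2 characters to the front (rotate right by 2).
Working it through for "bndnjhlrjbct": intermediate "bdjljc", final "jcbdjl".
(Check on "pcluster": → "plse" → "sepl" ✓)

jcbdjl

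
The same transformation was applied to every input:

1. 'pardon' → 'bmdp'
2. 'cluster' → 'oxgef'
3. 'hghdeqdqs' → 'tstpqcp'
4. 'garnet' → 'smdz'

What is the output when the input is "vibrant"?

The pattern: shift every letter 12 places forward in the alphabet (wrapping around), then delete the last 2 characters.
Doing the same to "vibrant": "hundm".

hundm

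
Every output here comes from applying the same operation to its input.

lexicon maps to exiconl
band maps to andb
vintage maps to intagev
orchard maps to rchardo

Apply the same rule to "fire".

iref

The rule is to move the first character to the end.
For "fire" the result is "iref".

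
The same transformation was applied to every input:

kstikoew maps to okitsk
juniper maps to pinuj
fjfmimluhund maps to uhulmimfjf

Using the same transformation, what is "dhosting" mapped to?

itsohd

The pattern: reverse the string, then delete the first 2 characters.
Applying both steps to "dhosting": "gnitsohd", then "itsohd".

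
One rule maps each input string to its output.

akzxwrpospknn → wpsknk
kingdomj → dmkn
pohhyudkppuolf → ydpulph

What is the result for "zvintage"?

What's happening: move the first 3 characters to the end (rotate left by 3), then keep every other character starting from the second (positions 2nd, 4th, 6th, ...).
Working it through for "zvintage": intermediate "ntagezvi", final "tgzi".

tgzi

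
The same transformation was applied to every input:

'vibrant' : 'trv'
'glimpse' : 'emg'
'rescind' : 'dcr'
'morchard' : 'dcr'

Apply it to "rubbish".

hbr

Rule — swap the first and last characters, then keep one character in every 3, starting at position 1 (positions 1st, 4th, 7th, ...).
Working it through for "rubbish": intermediate "hubbisr", final "hbr".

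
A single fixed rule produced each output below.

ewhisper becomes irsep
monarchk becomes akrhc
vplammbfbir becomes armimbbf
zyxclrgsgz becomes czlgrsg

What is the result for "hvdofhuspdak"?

The rule is to delete the first 3 characters, then take characters alternately from the front and the back (1st, last, 2nd, 2nd-last, ...).
On "hvdofhuspdak": the first step gives "ofhuspdak", and the second then gives "okfahdups".

okfahdups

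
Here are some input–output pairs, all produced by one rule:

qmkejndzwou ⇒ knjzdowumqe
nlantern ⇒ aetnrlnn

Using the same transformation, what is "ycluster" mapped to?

ltsrecyu

The transformation: swap each adjacent pair of characters (1↔2, 3↔4, ...), then move the first 3 characters to the end (rotate left by 3).
For "ycluster" the result is "ltsrecyu".
(Check on "qmkejndzwou": → "mqeknjzdowu" → "knjzdowumqe" ✓)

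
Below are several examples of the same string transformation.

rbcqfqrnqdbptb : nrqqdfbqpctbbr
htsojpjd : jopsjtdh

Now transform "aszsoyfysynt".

fyyossyznsta

The pattern: swap the front and back halves of the string, then take characters alternately from the front and the back (1st, last, 2nd, 2nd-last, ...).
On "aszsoyfysynt" that produces "fyyossyznsta".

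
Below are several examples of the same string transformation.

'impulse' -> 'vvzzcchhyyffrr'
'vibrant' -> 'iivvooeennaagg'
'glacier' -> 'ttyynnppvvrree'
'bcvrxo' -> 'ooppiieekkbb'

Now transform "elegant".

rryyrrttnnaagg

What's happening: shift every letter 13 places forward in the alphabet (wrapping around) — i.e. ROT13, then double every character.
Working it through for "elegant": intermediate "ryrtnag", final "rryyrrttnnaagg".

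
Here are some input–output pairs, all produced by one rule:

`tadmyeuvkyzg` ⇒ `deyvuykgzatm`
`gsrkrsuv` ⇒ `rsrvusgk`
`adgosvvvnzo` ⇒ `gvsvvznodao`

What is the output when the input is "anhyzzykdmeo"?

hzzkymdoenay

The pattern: swap each adjacent pair of characters (1↔2, 3↔4, ...), then move the first 3 characters to the end (rotate left by 3).
For "anhyzzykdmeo", step one produces "nayhzzkymdoe"; step two turns that into "hzzkymdoenay".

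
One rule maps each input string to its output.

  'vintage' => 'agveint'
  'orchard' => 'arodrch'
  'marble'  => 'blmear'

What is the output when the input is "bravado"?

Each output is the input with this applied: swap the first and last characters, then move the last 3 characters to the front (rotate right by 3).
For "bravado", step one produces "oravadb"; step two turns that into "adborav".
(Check on "vintage": → "eintagv" → "agveint" ✓)

adborav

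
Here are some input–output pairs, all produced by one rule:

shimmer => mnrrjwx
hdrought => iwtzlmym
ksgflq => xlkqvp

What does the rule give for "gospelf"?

txujqkl

Each output is the input with this applied: shift every letter 5 places forward in the alphabet (wrapping around), then move the first character to the end.
For "gospelf", step one produces "ltxujqk"; step two turns that into "txujqkl".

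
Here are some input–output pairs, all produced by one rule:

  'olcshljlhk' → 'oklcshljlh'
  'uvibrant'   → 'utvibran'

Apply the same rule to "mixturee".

meixture

What's happening: swap the first and last characters, then move the last character to the front.
Applying both steps to "mixturee": "eixturem", then "meixture".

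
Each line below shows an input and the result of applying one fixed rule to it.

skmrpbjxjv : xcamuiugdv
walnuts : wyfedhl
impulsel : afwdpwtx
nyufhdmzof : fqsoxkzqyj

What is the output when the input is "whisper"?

tdapchs

The transformation: shift every letter 11 places forward in the alphabet (wrapping around), then move the first 2 characters to the end (rotate left by 2).
"whisper" → "hstdapc" → "tdapchs".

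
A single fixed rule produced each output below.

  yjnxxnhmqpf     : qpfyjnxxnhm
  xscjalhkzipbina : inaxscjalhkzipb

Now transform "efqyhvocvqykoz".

kozefqyhvocvqy

The transformation: move the last 3 characters to the front (rotate right by 3).
Doing the same to "efqyhvocvqykoz": "kozefqyhvocvqy".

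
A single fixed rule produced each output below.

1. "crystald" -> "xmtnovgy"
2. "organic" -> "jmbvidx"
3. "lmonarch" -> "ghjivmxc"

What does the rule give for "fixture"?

In each case the input is transformed by: shift every letter 5 places backward in the alphabet (wrapping around).
So "fixture" becomes "adsopmz".

adsopmz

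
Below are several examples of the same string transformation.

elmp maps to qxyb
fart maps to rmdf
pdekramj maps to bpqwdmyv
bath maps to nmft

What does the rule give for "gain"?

The pattern: shift every letter 12 places forward in the alphabet (wrapping around).
So "gain" becomes "smuz".

smuz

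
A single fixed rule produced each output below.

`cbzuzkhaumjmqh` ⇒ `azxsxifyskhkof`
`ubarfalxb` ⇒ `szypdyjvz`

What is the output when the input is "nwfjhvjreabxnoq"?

ludhfthpcyzvlmo

The rule is to shift every letter 2 places backward in the alphabet (wrapping around).
On "nwfjhvjreabxnoq" that produces "ludhfthpcyzvlmo".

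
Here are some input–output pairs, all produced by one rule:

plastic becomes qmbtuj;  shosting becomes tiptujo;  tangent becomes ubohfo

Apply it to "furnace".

gvsobd

The rule is to shift every letter 1 place forward in the alphabet (wrapping around), then delete the last character.
For "furnace", step one produces "gvsobdf"; step two turns that into "gvsobd".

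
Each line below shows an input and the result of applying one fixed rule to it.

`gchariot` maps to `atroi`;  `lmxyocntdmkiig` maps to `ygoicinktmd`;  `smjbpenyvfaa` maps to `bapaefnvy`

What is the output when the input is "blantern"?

The transformation: delete the first 3 characters, then take characters alternately from the front and the back (1st, last, 2nd, 2nd-last, ...).
For "blantern", step one produces "ntern"; step two turns that into "nntre".

nntre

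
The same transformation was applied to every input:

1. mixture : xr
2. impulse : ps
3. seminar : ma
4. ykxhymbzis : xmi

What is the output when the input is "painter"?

ie

Each output is the input with this applied: keep one character in every 3, starting at position 3 (positions 3rd, 6th, 9th, ...).
So "painter" becomes "ie".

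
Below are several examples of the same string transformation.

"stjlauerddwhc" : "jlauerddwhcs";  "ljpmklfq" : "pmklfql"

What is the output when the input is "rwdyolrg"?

What's happening: move the first 2 characters to the end (rotate left by 2), then delete the last character.
Working it through for "rwdyolrg": intermediate "dyolrgrw", final "dyolrgr".

dyolrgr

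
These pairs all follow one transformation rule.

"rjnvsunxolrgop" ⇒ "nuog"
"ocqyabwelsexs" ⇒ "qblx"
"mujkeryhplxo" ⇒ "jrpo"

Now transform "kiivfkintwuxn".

iktx

The rule is to keep one character in every 3, starting at position 3 (positions 3rd, 6th, 9th, ...).
So "kiivfkintwuxn" becomes "iktx".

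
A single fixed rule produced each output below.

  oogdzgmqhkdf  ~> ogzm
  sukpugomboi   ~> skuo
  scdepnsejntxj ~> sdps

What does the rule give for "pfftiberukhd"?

pfie

The rule is to keep every other character starting from the first (positions 1st, 3rd, 5th, ...), then keep only the first 4 characters.
Doing the same to "pfftiberukhd": "pfie".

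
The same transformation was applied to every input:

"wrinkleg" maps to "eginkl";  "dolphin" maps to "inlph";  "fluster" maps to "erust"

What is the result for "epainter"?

eraint

Each output is the input with this applied: delete the first 2 characters, then move the last 2 characters to the front (rotate right by 2).
Starting from "epainter": after the first operation, "ainter"; after the second, "eraint".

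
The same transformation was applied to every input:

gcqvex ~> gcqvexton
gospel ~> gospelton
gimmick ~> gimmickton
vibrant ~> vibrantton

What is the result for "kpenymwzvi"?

kpenymwzviton

In each case the input is transformed by: append "ton".
So "kpenymwzvi" becomes "kpenymwzviton".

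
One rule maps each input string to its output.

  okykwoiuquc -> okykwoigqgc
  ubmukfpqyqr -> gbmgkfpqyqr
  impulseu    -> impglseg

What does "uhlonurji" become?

ghlongrji

In each case the input is transformed by: replace every "u" with "g".
Doing the same to "uhlonurji": "ghlongrji".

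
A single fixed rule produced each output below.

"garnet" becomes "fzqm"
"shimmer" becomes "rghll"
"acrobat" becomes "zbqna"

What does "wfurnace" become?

In each case the input is transformed by: shift every letter 1 place backward in the alphabet (wrapping around), then delete the last 2 characters.
Applying that to "wfurnace" gives "vetqmz".

vetqmz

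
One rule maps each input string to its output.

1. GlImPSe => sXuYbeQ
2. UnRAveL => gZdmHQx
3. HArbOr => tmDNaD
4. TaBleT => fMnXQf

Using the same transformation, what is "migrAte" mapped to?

Looking at the pairs, the operation is to shift every letter 12 places forward in the alphabet (wrapping around), then flip the case of every letter.
Applying both steps to "migrAte": "yusdMfq", then "YUSDmFQ".

YUSDmFQ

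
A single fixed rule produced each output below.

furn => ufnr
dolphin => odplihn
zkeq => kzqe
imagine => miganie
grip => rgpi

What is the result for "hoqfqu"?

What's happening: swap each adjacent pair of characters (1↔2, 3↔4, ...).
Applying that to "hoqfqu" gives "ohfquq".

ohfquq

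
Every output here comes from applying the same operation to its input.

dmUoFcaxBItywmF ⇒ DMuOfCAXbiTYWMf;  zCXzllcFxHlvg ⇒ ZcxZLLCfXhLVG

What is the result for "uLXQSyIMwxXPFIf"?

Looking at the pairs, the operation is to flip the case of every letter.
For "uLXQSyIMwxXPFIf" the result is "UlxqsYimWXxpfiF".

UlxqsYimWXxpfiF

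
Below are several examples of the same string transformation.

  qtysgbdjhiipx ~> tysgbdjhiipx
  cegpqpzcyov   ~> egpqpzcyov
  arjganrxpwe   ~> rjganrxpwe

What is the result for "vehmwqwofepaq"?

ehmwqwofepaq

Each output is the input with this applied: delete the first character.
Doing the same to "vehmwqwofepaq": "ehmwqwofepaq".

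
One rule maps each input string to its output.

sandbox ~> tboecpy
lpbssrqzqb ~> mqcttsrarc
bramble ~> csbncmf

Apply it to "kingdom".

The transformation: shift every letter 1 place forward in the alphabet (wrapping around).
For "kingdom" the result is "ljohepn".

ljohepn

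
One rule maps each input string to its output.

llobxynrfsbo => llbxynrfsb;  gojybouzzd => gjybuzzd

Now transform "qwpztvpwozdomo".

qwpztvpwzdm

Looking at the pairs, the operation is to remove every "o".
On "qwpztvpwozdomo" that produces "qwpztvpwzdm".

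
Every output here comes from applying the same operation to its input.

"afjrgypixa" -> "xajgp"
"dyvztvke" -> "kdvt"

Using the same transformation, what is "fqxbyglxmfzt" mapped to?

Rule — move the last 3 characters to the front (rotate right by 3), then keep every other character starting from the second (positions 2nd, 4th, 6th, ...).
For "fqxbyglxmfzt", step one produces "fztfqxbyglxm"; step two turns that into "zfxylm".

zfxylm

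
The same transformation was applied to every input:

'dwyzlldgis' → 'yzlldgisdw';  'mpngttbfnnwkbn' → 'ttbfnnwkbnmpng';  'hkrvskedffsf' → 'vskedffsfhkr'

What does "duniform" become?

uniformd

The transformation: swap the front and back halves of the string, then move the last 3 characters to the front (rotate right by 3).
Working it through for "duniform": intermediate "formduni", final "uniformd".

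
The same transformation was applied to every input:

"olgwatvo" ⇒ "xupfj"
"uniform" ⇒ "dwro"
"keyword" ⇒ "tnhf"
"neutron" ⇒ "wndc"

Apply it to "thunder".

cqdw

Rule — delete the last 3 characters, then shift every letter 9 places forward in the alphabet (wrapping around).
For "thunder", step one produces "thun"; step two turns that into "cqdw".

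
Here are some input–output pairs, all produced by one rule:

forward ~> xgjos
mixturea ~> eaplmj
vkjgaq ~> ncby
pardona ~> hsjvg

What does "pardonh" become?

In each case the input is transformed by: delete the last 2 characters, then shift every letter 8 places backward in the alphabet (wrapping around).
Applying that to "pardonh" gives "hsjvg".
(Check on "mixturea": → "mixtur" → "eaplmj" ✓)

hsjvg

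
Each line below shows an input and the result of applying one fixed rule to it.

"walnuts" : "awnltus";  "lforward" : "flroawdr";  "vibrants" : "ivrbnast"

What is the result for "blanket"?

lbnaekt

Rule — swap each adjacent pair of characters (1↔2, 3↔4, ...).
So "blanket" becomes "lbnaekt".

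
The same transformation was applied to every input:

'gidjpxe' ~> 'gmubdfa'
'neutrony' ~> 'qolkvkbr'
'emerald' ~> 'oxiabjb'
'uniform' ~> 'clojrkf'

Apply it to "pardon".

alkmxo

Each output is the input with this applied: move the first 3 characters to the end (rotate left by 3), then shift every letter 3 places backward in the alphabet (wrapping around).
Applying both steps to "pardon": "donpar", then "alkmxo".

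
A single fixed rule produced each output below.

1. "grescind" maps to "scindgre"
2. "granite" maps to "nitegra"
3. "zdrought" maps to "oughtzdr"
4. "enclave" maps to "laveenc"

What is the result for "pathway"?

hwaypat

The transformation: move the first 3 characters to the end (rotate left by 3).
On "pathway" that produces "hwaypat".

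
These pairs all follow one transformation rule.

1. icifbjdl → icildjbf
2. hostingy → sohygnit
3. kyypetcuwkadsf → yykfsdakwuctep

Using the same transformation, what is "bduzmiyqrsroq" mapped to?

In each case the input is transformed by: reverse the string, then move the last 3 characters to the front (rotate right by 3).
Working it through for "bduzmiyqrsroq": intermediate "qorsrqyimzudb", final "udbqorsrqyimz".

udbqorsrqyimz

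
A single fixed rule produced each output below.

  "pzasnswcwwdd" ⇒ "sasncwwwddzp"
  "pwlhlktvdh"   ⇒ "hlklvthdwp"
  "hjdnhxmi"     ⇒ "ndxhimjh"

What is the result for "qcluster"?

The pattern: move the first 2 characters to the end (rotate left by 2), then swap each adjacent pair of characters (1↔2, 3↔4, ...).
"qcluster" → "lusterqc" → "ultsrecq".

ultsrecq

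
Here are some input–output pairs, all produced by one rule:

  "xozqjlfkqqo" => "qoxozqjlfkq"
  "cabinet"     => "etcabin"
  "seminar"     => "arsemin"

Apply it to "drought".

The pattern: move the last 2 characters to the front (rotate right by 2).
Applying that to "drought" gives "htdroug".

htdroug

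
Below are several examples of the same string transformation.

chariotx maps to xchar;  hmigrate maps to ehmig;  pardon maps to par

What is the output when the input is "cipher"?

cip

What's happening: swap the front and back halves of the string, then delete the first 3 characters.
Starting from "cipher": after the first operation, "hercip"; after the second, "cip".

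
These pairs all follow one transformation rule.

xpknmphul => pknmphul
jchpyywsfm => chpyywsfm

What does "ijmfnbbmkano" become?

What's happening: delete the first character.
Doing the same to "ijmfnbbmkano": "jmfnbbmkano".

jmfnbbmkano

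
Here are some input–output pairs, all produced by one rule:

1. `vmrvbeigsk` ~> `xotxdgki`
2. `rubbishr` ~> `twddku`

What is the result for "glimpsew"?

Looking at the pairs, the operation is to shift every letter 2 places forward in the alphabet (wrapping around), then delete the last 2 characters.
Applying both steps to "glimpsew": "inkorugy", then "inkoru".

inkoru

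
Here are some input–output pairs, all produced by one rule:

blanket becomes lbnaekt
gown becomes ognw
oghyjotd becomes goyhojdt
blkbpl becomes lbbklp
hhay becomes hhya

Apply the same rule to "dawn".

adnw

The rule is to swap each adjacent pair of characters (1↔2, 3↔4, ...).
"dawn" → "adnw".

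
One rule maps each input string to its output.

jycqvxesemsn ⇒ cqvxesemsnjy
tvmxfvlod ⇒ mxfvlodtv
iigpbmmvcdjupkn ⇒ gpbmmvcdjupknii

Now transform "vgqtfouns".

The rule is to move the first 2 characters to the end (rotate left by 2).
"vgqtfouns" → "qtfounsvg".

qtfounsvg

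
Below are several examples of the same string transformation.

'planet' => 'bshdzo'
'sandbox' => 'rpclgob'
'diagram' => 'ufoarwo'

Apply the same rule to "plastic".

ghwqdzo

The pattern: shift every letter 12 places backward in the alphabet (wrapping around), then move the first 3 characters to the end (rotate left by 3).
"plastic" → "dzoghwq" → "ghwqdzo".
(Check on "planet": → "dzobsh" → "bshdzo" ✓)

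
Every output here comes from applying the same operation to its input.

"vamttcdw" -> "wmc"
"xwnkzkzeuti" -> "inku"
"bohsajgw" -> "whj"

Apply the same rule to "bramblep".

pal

The rule is to move the last 2 characters to the front (rotate right by 2), then keep one character in every 3, starting at position 2 (positions 2nd, 5th, 8th, ...).
Working it through for "bramblep": intermediate "epbrambl", final "pal".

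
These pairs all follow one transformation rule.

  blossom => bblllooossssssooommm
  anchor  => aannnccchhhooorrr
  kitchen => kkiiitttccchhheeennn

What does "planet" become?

The pattern: repeat every character 3 times, then delete the first character.
Applying both steps to "planet": "ppplllaaannneeettt", then "pplllaaannneeettt".

pplllaaannneeettt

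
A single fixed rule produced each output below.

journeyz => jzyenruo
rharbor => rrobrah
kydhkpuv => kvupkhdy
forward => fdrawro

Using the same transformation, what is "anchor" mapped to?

Rule — move the first character to the end, then reverse the string.
"anchor" → "nchora" → "arohcn".

arohcn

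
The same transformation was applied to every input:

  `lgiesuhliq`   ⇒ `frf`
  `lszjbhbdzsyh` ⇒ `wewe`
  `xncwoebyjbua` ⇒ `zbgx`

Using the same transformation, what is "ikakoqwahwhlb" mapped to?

xnei

In each case the input is transformed by: keep one character in every 3, starting at position 3 (positions 3rd, 6th, 9th, ...), then shift every letter 3 places backward in the alphabet (wrapping around).
Applying both steps to "ikakoqwahwhlb": "aqhl", then "xnei".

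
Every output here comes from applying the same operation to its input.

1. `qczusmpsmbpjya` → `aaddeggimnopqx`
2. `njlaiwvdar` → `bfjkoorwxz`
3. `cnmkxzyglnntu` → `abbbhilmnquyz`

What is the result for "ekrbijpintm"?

abdfhpswwxy

The rule is to shift every letter 12 places backward in the alphabet (wrapping around), then sort the characters into alphabetical order.
Applying both steps to "ekrbijpintm": "syfpwxdwbha", then "abdfhpswwxy".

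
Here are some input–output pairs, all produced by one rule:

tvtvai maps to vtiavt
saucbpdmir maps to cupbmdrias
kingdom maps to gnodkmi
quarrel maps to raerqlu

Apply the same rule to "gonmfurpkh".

mnufprhkog

The pattern: move the first 2 characters to the end (rotate left by 2), then swap each adjacent pair of characters (1↔2, 3↔4, ...).
For "gonmfurpkh", step one produces "nmfurpkhgo"; step two turns that into "mnufprhkog".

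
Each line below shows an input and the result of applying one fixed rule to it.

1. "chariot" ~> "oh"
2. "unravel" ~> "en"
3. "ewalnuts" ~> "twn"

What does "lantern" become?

ra

The rule is to move the last 3 characters to the front (rotate right by 3), then keep one character in every 3, starting at position 2 (positions 2nd, 5th, 8th, ...).
Starting from "lantern": after the first operation, "ernlant"; after the second, "ra".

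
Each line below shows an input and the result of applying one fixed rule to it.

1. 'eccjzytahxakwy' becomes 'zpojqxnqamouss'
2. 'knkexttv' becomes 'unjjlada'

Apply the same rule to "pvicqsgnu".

sgiwdkfly

The pattern: move the first 3 characters to the end (rotate left by 3), then shift every letter 10 places backward in the alphabet (wrapping around).
On "pvicqsgnu": the first step gives "cqsgnupvi", and the second then gives "sgiwdkfly".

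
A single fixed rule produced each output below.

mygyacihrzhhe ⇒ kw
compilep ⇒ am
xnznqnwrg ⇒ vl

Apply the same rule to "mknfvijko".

In each case the input is transformed by: shift every letter 2 places backward in the alphabet (wrapping around), then keep only the first 2 characters.
Working it through for "mknfvijko": intermediate "kildtghim", final "ki".

ki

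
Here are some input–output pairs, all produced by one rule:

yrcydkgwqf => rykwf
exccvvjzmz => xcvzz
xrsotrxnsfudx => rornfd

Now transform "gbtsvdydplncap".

Each output is the input with this applied: keep every other character starting from the second (positions 2nd, 4th, 6th, ...).
On "gbtsvdydplncap" that produces "bsddlcp".

bsddlcp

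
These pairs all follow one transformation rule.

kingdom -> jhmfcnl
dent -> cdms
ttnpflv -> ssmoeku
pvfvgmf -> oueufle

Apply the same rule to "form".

enql

In each case the input is transformed by: shift every letter 1 place backward in the alphabet (wrapping around).
Doing the same to "form": "enql".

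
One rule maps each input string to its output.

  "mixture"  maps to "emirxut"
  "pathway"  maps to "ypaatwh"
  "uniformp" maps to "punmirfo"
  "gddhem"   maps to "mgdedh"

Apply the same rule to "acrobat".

tacarbo

Rule — swap the first and last characters, then take characters alternately from the front and the back (1st, last, 2nd, 2nd-last, ...).
Applying both steps to "acrobat": "tcrobaa", then "tacarbo".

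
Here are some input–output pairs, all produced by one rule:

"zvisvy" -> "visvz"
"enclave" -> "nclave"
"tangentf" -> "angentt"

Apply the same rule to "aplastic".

plastia

In each case the input is transformed by: delete the last character, then move the first character to the end.
For "aplastic", step one produces "aplasti"; step two turns that into "plastia".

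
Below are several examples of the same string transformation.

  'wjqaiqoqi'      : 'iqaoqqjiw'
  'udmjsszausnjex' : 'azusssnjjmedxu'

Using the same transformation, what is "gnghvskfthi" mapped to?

skvfhtghnig

What's happening: take characters alternately from the front and the back (1st, last, 2nd, 2nd-last, ...), then reverse the string.
"gnghvskfthi" → "ginhgthfvks" → "skvfhtghnig".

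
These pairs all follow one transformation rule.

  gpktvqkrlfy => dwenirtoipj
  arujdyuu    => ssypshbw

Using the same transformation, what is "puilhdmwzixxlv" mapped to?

jtnsgjfbkuxgvv

The rule is to move the last 2 characters to the front (rotate right by 2), then shift every letter 2 places backward in the alphabet (wrapping around).
"puilhdmwzixxlv" → "jtnsgjfbkuxgvv".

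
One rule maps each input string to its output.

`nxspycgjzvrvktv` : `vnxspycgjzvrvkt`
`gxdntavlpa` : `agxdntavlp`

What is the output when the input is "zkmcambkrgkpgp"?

pzkmcambkrgkpg

Looking at the pairs, the operation is to move the last character to the front.
"zkmcambkrgkpgp" → "pzkmcambkrgkpg".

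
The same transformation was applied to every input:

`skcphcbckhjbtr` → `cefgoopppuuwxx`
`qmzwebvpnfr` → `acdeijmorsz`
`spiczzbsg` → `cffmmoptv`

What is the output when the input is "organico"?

The pattern: shift every letter 13 places forward in the alphabet (wrapping around) — i.e. ROT13, then sort the characters into alphabetical order.
Working it through for "organico": intermediate "betnavpb", final "abbenptv".
(Check on "qmzwebvpnfr": → "dzmjroicase" → "acdeijmorsz" ✓)

abbenptv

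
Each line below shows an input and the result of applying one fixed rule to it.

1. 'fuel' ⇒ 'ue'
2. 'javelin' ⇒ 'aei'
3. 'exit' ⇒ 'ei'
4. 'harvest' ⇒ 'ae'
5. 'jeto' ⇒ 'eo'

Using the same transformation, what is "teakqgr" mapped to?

ea

The pattern: keep only the vowels.
So "teakqgr" becomes "ea".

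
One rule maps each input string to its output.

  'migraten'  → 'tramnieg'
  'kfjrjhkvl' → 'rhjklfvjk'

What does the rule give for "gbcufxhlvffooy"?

The transformation: take characters alternately from the front and the back (1st, last, 2nd, 2nd-last, ...), then move the last 3 characters to the front (rotate right by 3).
Applying both steps to "gbcufxhlvffooy": "gybocoufffxvhl", then "vhlgybocoufffx".

vhlgybocoufffx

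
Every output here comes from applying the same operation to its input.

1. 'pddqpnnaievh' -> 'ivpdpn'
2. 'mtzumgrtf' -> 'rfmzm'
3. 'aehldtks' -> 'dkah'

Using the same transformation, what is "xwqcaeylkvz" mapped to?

kzxqay

Looking at the pairs, the operation is to keep every other character starting from the first (positions 1st, 3rd, 5th, ...), then move the last 2 characters to the front (rotate right by 2).
On "xwqcaeylkvz": the first step gives "xqaykz", and the second then gives "kzxqay".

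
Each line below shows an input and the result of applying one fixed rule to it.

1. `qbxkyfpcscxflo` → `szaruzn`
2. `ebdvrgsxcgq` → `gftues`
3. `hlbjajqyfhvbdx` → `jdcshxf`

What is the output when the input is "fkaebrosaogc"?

hcdqci

The rule is to keep every other character starting from the first (positions 1st, 3rd, 5th, ...), then shift every letter 2 places forward in the alphabet (wrapping around).
For "fkaebrosaogc" the result is "hcdqci".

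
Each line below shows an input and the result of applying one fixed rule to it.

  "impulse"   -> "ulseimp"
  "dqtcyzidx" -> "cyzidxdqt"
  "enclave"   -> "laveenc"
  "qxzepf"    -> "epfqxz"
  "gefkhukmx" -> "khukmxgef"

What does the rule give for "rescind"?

cindres

The rule is to move the first 3 characters to the end (rotate left by 3).
For "rescind" the result is "cindres".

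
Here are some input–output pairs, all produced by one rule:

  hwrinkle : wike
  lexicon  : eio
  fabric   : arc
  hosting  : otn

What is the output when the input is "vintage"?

In each case the input is transformed by: keep every other character starting from the second (positions 2nd, 4th, 6th, ...).
"vintage" → "itg".

itg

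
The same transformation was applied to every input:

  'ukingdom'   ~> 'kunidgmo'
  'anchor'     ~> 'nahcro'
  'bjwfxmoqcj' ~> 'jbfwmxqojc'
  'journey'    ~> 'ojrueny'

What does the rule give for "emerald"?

The transformation: swap each adjacent pair of characters (1↔2, 3↔4, ...).
On "emerald" that produces "merelad".

merelad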